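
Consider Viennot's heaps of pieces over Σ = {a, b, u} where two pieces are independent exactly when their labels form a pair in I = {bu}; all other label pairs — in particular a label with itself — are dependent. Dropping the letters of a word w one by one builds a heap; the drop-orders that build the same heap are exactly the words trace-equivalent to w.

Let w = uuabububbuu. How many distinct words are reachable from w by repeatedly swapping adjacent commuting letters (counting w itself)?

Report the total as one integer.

piece 0:u — minimal
piece 1:u rests on {0:u}
piece 2:a rests on {1:u}
piece 3:b rests on {2:a}
piece 4:u rests on {2:a}
piece 5:b rests on {3:b}
piece 6:u rests on {4:u}
piece 7:b rests on {5:b}
piece 8:b rests on {7:b}
piece 9:u rests on {6:u}
piece 10:u rests on {9:u}
minimal pieces: {0:u}
ways to finish when only these pieces remain (= sum over removing one remaining piece with nothing left below it):
  1 left: {8}→1  {10}→1
  2 left: {7,8}→1  {8,10}→2  {9,10}→1
  3 left: {5,7,8}→1  {6,9,10}→1  {7,8,10}→3  {8,9,10}→3
  4 left: {3,5,7,8}→1  {4,6,9,10}→1  {5,7,8,10}→4  {6,8,9,10}→4  {7,8,9,10}→6
  5 left: {3,5,7,8,10}→5  {4,6,8,9,10}→5  {5,7,8,9,10}→10  {6,7,8,9,10}→10
  6 left: {3,5,7,8,9,10}→15  {4,6,7,8,9,10}→15  {5,6,7,8,9,10}→20
  7 left: {3,5,6,7,8,9,10}→35  {4,5,6,7,8,9,10}→35
  8 left: {3,4,5,6,7,8,9,10}→70
  9 left: {2,3,4,5,6,7,8,9,10}→70
  placing 0:u first → 70 extensions

70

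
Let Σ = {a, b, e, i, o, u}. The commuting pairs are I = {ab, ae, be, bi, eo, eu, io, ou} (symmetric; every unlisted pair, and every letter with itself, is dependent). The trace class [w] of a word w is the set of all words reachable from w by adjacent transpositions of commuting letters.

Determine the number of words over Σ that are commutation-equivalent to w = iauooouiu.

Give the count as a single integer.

piece 0:i — minimal
piece 1:a rests on {0:i}
piece 2:u rests on {1:a}
piece 3:o rests on {1:a}
piece 4:o rests on {3:o}
piece 5:o rests on {4:o}
piece 6:u rests on {2:u}
piece 7:i rests on {6:u}
piece 8:u rests on {7:i}
minimal pieces: {0:i}
ways to finish when only these pieces remain (= sum over removing one remaining piece with nothing left below it):
  1 left: {5}→1  {8}→1
  2 left: {4,5}→1  {5,8}→2  {7,8}→1
  3 left: {3,4,5}→1  {4,5,8}→3  {5,7,8}→3  {6,7,8}→1
  4 left: {2,6,7,8}→1  {3,4,5,8}→4  {4,5,7,8}→6  {5,6,7,8}→4
  5 left: {2,5,6,7,8}→5  {3,4,5,7,8}→10  {4,5,6,7,8}→10
  6 left: {2,4,5,6,7,8}→15  {3,4,5,6,7,8}→20
  7 left: {2,3,4,5,6,7,8}→35
  placing 0:i first → 35 extensions

35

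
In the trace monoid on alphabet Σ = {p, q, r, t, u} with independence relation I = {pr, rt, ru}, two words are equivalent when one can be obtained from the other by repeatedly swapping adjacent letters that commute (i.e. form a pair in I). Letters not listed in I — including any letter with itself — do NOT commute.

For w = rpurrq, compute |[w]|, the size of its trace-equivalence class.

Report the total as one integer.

piece 0:r — minimal
piece 1:p — minimal
piece 2:u rests on {1:p}
piece 3:r rests on {0:r}
piece 4:r rests on {3:r}
piece 5:q rests on {2:u, 4:r}
minimal pieces: {0:r, 1:p}
ways to finish when only these pieces remain (= sum over removing one remaining piece with nothing left below it):
  1 left: {5}→1
  2 left: {2,5}→1  {4,5}→1
  3 left: {1,2,5}→1  {2,4,5}→2  {3,4,5}→1
  4 left: {0,3,4,5}→1  {1,2,4,5}→3  {2,3,4,5}→3
  placing 0:r first → 6 extensions
  placing 1:p first → 4 extensions
total linear extensions = 10

10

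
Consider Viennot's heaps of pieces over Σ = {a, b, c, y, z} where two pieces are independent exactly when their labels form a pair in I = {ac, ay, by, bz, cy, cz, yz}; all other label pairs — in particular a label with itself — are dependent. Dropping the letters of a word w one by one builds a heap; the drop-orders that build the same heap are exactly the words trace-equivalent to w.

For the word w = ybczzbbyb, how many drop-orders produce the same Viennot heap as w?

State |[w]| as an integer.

756

0(y) covers ∅
1(b) covers ∅
2(c) covers 1:b
3(z) covers ∅
4(z) covers 3:z
5(b) covers 2:c
6(b) covers 5:b
7(y) covers 0:y
8(b) covers 6:b
floor of heap: 0:y, 1:b, 3:z
completions by unplaced set U, small U first (add the entries for U minus each lowest piece of U):
  |U|=1: {4}:1  {7}:1  {8}:1
  |U|=2: {0,7}:1  {3,4}:1  {4,7}:2  {4,8}:2  {6,8}:1  {7,8}:2
  |U|=3: {0,4,7}:3  {0,7,8}:3  {3,4,7}:3  {3,4,8}:3  {4,6,8}:3  {4,7,8}:6  {5,6,8}:1  {6,7,8}:3
  |U|=4: {0,3,4,7}:6  {0,4,7,8}:12  {0,6,7,8}:6  {2,5,6,8}:1  {3,4,6,8}:6  {3,4,7,8}:12  {4,5,6,8}:4  {4,6,7,8}:12  {5,6,7,8}:4
  |U|=5: {0,3,4,7,8}:30  {0,4,6,7,8}:30  {0,5,6,7,8}:10  {1,2,5,6,8}:1  {2,4,5,6,8}:5  {2,5,6,7,8}:5  {3,4,5,6,8}:10  {3,4,6,7,8}:30  {4,5,6,7,8}:20
  |U|=6: {0,2,5,6,7,8}:15  {0,3,4,6,7,8}:90  {0,4,5,6,7,8}:60  {1,2,4,5,6,8}:6  {1,2,5,6,7,8}:6  {2,3,4,5,6,8}:15  {2,4,5,6,7,8}:30  {3,4,5,6,7,8}:60
  |U|=7: {0,1,2,5,6,7,8}:21  {0,2,4,5,6,7,8}:105  {0,3,4,5,6,7,8}:210  {1,2,3,4,5,6,8}:21  {1,2,4,5,6,7,8}:42  {2,3,4,5,6,7,8}:105
  start at 0(y): 168
  start at 1(b): 420
  start at 3(z): 168
sum over floor = 756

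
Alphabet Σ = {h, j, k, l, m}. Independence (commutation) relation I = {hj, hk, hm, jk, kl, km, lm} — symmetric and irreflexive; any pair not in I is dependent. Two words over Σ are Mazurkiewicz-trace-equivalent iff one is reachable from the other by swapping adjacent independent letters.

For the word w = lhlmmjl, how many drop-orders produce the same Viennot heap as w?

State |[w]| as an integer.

drop 0:l onto floor
drop 1:h onto {0:l}
drop 2:l onto {1:h}
drop 3:m onto floor
drop 4:m onto {3:m}
drop 5:j onto {2:l, 4:m}
drop 6:l onto {5:j}
ground layer = {0:l, 3:m}
drop-orders for the pieces not yet dropped (sum over which currently-grounded one goes next):
  1 to go: {6} 1
  2 to go: {5,6} 1
  3 to go: {2,5,6} 1  {4,5,6} 1
  4 to go: {1,2,5,6} 1  {2,4,5,6} 2  {3,4,5,6} 1
  5 to go: {0,1,2,5,6} 1  {1,2,4,5,6} 3  {2,3,4,5,6} 3
  if 0:l drops first: 6 orders
  if 3:m drops first: 4 orders
heap linearizations: 10

10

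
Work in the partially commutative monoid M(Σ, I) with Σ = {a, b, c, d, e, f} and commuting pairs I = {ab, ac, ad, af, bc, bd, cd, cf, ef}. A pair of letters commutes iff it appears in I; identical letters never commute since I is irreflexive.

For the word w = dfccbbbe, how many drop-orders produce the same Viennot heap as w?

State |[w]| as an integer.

21

piece 0:d — minimal
piece 1:f rests on {0:d}
piece 2:c — minimal
piece 3:c rests on {2:c}
piece 4:b rests on {1:f}
piece 5:b rests on {4:b}
piece 6:b rests on {5:b}
piece 7:e rests on {3:c, 6:b}
minimal pieces: {0:d, 2:c}
ways to finish when only these pieces remain (= sum over removing one remaining piece with nothing left below it):
  1 left: {7}→1
  2 left: {3,7}→1  {6,7}→1
  3 left: {2,3,7}→1  {3,6,7}→2  {5,6,7}→1
  4 left: {2,3,6,7}→3  {3,5,6,7}→3  {4,5,6,7}→1
  5 left: {1,4,5,6,7}→1  {2,3,5,6,7}→6  {3,4,5,6,7}→4
  6 left: {0,1,4,5,6,7}→1  {1,3,4,5,6,7}→5  {2,3,4,5,6,7}→10
  placing 0:d first → 15 extensions
  placing 2:c first → 6 extensions
total linear extensions = 21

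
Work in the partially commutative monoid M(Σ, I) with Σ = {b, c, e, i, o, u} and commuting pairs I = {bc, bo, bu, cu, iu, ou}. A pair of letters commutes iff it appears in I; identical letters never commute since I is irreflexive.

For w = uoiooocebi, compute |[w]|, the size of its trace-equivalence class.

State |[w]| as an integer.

7

piece 0:u — minimal
piece 1:o — minimal
piece 2:i rests on {1:o}
piece 3:o rests on {2:i}
piece 4:o rests on {3:o}
piece 5:o rests on {4:o}
piece 6:c rests on {5:o}
piece 7:e rests on {0:u, 6:c}
piece 8:b rests on {7:e}
piece 9:i rests on {8:b}
minimal pieces: {0:u, 1:o}
ways to finish when only these pieces remain (= sum over removing one remaining piece with nothing left below it):
  1 left: {9}→1
  2 left: {8,9}→1
  3 left: {7,8,9}→1
  4 left: {0,7,8,9}→1  {6,7,8,9}→1
  5 left: {0,6,7,8,9}→2  {5,6,7,8,9}→1
  6 left: {0,5,6,7,8,9}→3  {4,5,6,7,8,9}→1
  7 left: {0,4,5,6,7,8,9}→4  {3,4,5,6,7,8,9}→1
  8 left: {0,3,4,5,6,7,8,9}→5  {2,3,4,5,6,7,8,9}→1
  placing 0:u first → 1 extensions
  placing 1:o first → 6 extensions
total linear extensions = 7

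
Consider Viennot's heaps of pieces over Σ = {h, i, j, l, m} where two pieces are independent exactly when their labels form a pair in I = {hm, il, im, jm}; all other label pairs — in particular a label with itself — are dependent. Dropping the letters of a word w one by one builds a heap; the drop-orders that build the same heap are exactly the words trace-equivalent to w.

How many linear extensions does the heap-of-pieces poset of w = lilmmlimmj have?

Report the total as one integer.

85

piece 0:l — minimal
piece 1:i — minimal
piece 2:l rests on {0:l}
piece 3:m rests on {2:l}
piece 4:m rests on {3:m}
piece 5:l rests on {4:m}
piece 6:i rests on {1:i}
piece 7:m rests on {5:l}
piece 8:m rests on {7:m}
piece 9:j rests on {5:l, 6:i}
minimal pieces: {0:l, 1:i}
ways to finish when only these pieces remain (= sum over removing one remaining piece with nothing left below it):
  1 left: {8}→1  {9}→1
  2 left: {6,9}→1  {7,8}→1  {8,9}→2
  3 left: {1,6,9}→1  {6,8,9}→3  {7,8,9}→3
  4 left: {1,6,8,9}→4  {5,7,8,9}→3  {6,7,8,9}→6
  5 left: {1,6,7,8,9}→10  {4,5,7,8,9}→3  {5,6,7,8,9}→9
  6 left: {1,5,6,7,8,9}→19  {3,4,5,7,8,9}→3  {4,5,6,7,8,9}→12
  7 left: {1,4,5,6,7,8,9}→31  {2,3,4,5,7,8,9}→3  {3,4,5,6,7,8,9}→15
  8 left: {0,2,3,4,5,7,8,9}→3  {1,3,4,5,6,7,8,9}→46  {2,3,4,5,6,7,8,9}→18
  placing 0:l first → 64 extensions
  placing 1:i first → 21 extensions
total linear extensions = 85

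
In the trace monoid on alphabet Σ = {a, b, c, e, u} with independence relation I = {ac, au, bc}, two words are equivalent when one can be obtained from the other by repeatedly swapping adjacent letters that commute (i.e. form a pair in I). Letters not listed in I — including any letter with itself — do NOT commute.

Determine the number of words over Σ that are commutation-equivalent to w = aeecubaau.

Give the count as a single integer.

3

#0=a has no predecessor
#1=e depends on [0:a]
#2=e depends on [1:e]
#3=c depends on [2:e]
#4=u depends on [3:c]
#5=b depends on [4:u]
#6=a depends on [5:b]
#7=a depends on [6:a]
#8=u depends on [5:b]
sources: [0:a]
N(rest) = Σ N(rest − s) over sources s of rest; N(one piece) = 1:
  size 1 → [7]=1  [8]=1
  size 2 → [6,7]=1  [7,8]=2
  size 3 → [6,7,8]=3
  size 4 → [5,6,7,8]=3
  size 5 → [4,5,6,7,8]=3
  size 6 → [3,4,5,6,7,8]=3
  size 7 → [2,3,4,5,6,7,8]=3
  first=0(a) contributes 3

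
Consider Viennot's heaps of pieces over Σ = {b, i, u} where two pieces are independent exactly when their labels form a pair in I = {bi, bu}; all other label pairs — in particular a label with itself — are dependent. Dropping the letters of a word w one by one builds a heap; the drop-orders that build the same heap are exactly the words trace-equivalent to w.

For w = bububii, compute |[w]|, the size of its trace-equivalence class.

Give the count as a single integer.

35

piece 0:b — minimal
piece 1:u — minimal
piece 2:b rests on {0:b}
piece 3:u rests on {1:u}
piece 4:b rests on {2:b}
piece 5:i rests on {3:u}
piece 6:i rests on {5:i}
minimal pieces: {0:b, 1:u}
ways to finish when only these pieces remain (= sum over removing one remaining piece with nothing left below it):
  1 left: {4}→1  {6}→1
  2 left: {2,4}→1  {4,6}→2  {5,6}→1
  3 left: {0,2,4}→1  {2,4,6}→3  {3,5,6}→1  {4,5,6}→3
  4 left: {0,2,4,6}→4  {1,3,5,6}→1  {2,4,5,6}→6  {3,4,5,6}→4
  5 left: {0,2,4,5,6}→10  {1,3,4,5,6}→5  {2,3,4,5,6}→10
  placing 0:b first → 15 extensions
  placing 1:u first → 20 extensions
total linear extensions = 35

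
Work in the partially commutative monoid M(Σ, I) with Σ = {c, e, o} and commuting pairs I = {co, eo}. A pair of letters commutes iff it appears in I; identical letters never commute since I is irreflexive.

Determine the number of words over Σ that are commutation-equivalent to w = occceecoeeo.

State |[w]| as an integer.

0(o) covers ∅
1(c) covers ∅
2(c) covers 1:c
3(c) covers 2:c
4(e) covers 3:c
5(e) covers 4:e
6(c) covers 5:e
7(o) covers 0:o
8(e) covers 6:c
9(e) covers 8:e
10(o) covers 7:o
floor of heap: 0:o, 1:c
completions by unplaced set U, small U first (add the entries for U minus each lowest piece of U):
  |U|=1: {9}:1  {10}:1
  |U|=2: {7,10}:1  {8,9}:1  {9,10}:2
  |U|=3: {0,7,10}:1  {6,8,9}:1  {7,9,10}:3  {8,9,10}:3
  |U|=4: {0,7,9,10}:4  {5,6,8,9}:1  {6,8,9,10}:4  {7,8,9,10}:6
  |U|=5: {0,7,8,9,10}:10  {4,5,6,8,9}:1  {5,6,8,9,10}:5  {6,7,8,9,10}:10
  |U|=6: {0,6,7,8,9,10}:20  {3,4,5,6,8,9}:1  {4,5,6,8,9,10}:6  {5,6,7,8,9,10}:15
  |U|=7: {0,5,6,7,8,9,10}:35  {2,3,4,5,6,8,9}:1  {3,4,5,6,8,9,10}:7  {4,5,6,7,8,9,10}:21
  |U|=8: {0,4,5,6,7,8,9,10}:56  {1,2,3,4,5,6,8,9}:1  {2,3,4,5,6,8,9,10}:8  {3,4,5,6,7,8,9,10}:28
  |U|=9: {0,3,4,5,6,7,8,9,10}:84  {1,2,3,4,5,6,8,9,10}:9  {2,3,4,5,6,7,8,9,10}:36
  start at 0(o): 45
  start at 1(c): 120
sum over floor = 165

165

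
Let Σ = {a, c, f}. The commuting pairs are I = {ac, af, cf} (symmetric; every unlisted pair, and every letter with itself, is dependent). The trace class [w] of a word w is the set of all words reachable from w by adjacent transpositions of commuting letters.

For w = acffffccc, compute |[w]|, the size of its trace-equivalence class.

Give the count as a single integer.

piece 0:a — minimal
piece 1:c — minimal
piece 2:f — minimal
piece 3:f rests on {2:f}
piece 4:f rests on {3:f}
piece 5:f rests on {4:f}
piece 6:c rests on {1:c}
piece 7:c rests on {6:c}
piece 8:c rests on {7:c}
minimal pieces: {0:a, 1:c, 2:f}
ways to finish when only these pieces remain (= sum over removing one remaining piece with nothing left below it):
  1 left: {0}→1  {5}→1  {8}→1
  2 left: {0,5}→2  {0,8}→2  {4,5}→1  {5,8}→2  {7,8}→1
  3 left: {0,4,5}→3  {0,5,8}→6  {0,7,8}→3  {3,4,5}→1  {4,5,8}→3  {5,7,8}→3  {6,7,8}→1
  4 left: {0,3,4,5}→4  {0,4,5,8}→12  {0,5,7,8}→12  {0,6,7,8}→4  {1,6,7,8}→1  {2,3,4,5}→1  {3,4,5,8}→4  {4,5,7,8}→6  {5,6,7,8}→4
  5 left: {0,1,6,7,8}→5  {0,2,3,4,5}→5  {0,3,4,5,8}→20  {0,4,5,7,8}→30  {0,5,6,7,8}→20  {1,5,6,7,8}→5  {2,3,4,5,8}→5  {3,4,5,7,8}→10  {4,5,6,7,8}→10
  6 left: {0,1,5,6,7,8}→30  {0,2,3,4,5,8}→30  {0,3,4,5,7,8}→60  {0,4,5,6,7,8}→60  {1,4,5,6,7,8}→15  {2,3,4,5,7,8}→15  {3,4,5,6,7,8}→20
  7 left: {0,1,4,5,6,7,8}→105  {0,2,3,4,5,7,8}→105  {0,3,4,5,6,7,8}→140  {1,3,4,5,6,7,8}→35  {2,3,4,5,6,7,8}→35
  placing 0:a first → 70 extensions
  placing 1:c first → 280 extensions
  placing 2:f first → 280 extensions
total linear extensions = 630

630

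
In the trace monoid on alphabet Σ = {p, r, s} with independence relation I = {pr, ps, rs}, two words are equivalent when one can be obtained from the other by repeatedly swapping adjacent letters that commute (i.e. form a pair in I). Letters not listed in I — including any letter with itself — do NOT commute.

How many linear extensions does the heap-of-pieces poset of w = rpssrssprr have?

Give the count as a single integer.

3150

#0=r has no predecessor
#1=p has no predecessor
#2=s has no predecessor
#3=s depends on [2:s]
#4=r depends on [0:r]
#5=s depends on [3:s]
#6=s depends on [5:s]
#7=p depends on [1:p]
#8=r depends on [4:r]
#9=r depends on [8:r]
sources: [0:r, 1:p, 2:s]
N(rest) = Σ N(rest − s) over sources s of rest; N(one piece) = 1:
  size 1 → [6]=1  [7]=1  [9]=1
  size 2 → [1,7]=1  [5,6]=1  [6,7]=2  [6,9]=2  [7,9]=2  [8,9]=1
  size 3 → [1,6,7]=3  [1,7,9]=3  [3,5,6]=1  [4,8,9]=1  [5,6,7]=3  [5,6,9]=3  [6,7,9]=6  [6,8,9]=3  [7,8,9]=3
  size 4 → [0,4,8,9]=1  [1,5,6,7]=6  [1,6,7,9]=12  [1,7,8,9]=6  [2,3,5,6]=1  [3,5,6,7]=4  [3,5,6,9]=4  [4,6,8,9]=4  [4,7,8,9]=4  [5,6,7,9]=12  [5,6,8,9]=6  [6,7,8,9]=12
  size 5 → [0,4,6,8,9]=5  [0,4,7,8,9]=5  [1,3,5,6,7]=10  [1,4,7,8,9]=10  [1,5,6,7,9]=30  [1,6,7,8,9]=30  [2,3,5,6,7]=5  [2,3,5,6,9]=5  [3,5,6,7,9]=20  [3,5,6,8,9]=10  [4,5,6,8,9]=10  [4,6,7,8,9]=20  [5,6,7,8,9]=30
  size 6 → [0,1,4,7,8,9]=15  [0,4,5,6,8,9]=15  [0,4,6,7,8,9]=30  [1,2,3,5,6,7]=15  [1,3,5,6,7,9]=60  [1,4,6,7,8,9]=60  [1,5,6,7,8,9]=90  [2,3,5,6,7,9]=30  [2,3,5,6,8,9]=15  [3,4,5,6,8,9]=20  [3,5,6,7,8,9]=60  [4,5,6,7,8,9]=60
  size 7 → [0,1,4,6,7,8,9]=105  [0,3,4,5,6,8,9]=35  [0,4,5,6,7,8,9]=105  [1,2,3,5,6,7,9]=105  [1,3,5,6,7,8,9]=210  [1,4,5,6,7,8,9]=210  [2,3,4,5,6,8,9]=35  [2,3,5,6,7,8,9]=105  [3,4,5,6,7,8,9]=140
  size 8 → [0,1,4,5,6,7,8,9]=420  [0,2,3,4,5,6,8,9]=70  [0,3,4,5,6,7,8,9]=280  [1,2,3,5,6,7,8,9]=420  [1,3,4,5,6,7,8,9]=560  [2,3,4,5,6,7,8,9]=280
  first=0(r) contributes 1260
  first=1(p) contributes 630
  first=2(s) contributes 1260
|[w]| = 3150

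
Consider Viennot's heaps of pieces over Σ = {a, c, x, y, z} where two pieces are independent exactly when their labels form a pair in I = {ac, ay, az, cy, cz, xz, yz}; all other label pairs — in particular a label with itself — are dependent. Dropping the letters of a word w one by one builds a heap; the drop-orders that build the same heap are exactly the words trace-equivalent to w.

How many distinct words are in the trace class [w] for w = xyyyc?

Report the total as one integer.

4

0(x) covers ∅
1(y) covers 0:x
2(y) covers 1:y
3(y) covers 2:y
4(c) covers 0:x
floor of heap: 0:x
completions by unplaced set U, small U first (add the entries for U minus each lowest piece of U):
  |U|=1: {3}:1  {4}:1
  |U|=2: {2,3}:1  {3,4}:2
  |U|=3: {1,2,3}:1  {2,3,4}:3
  start at 0(x): 4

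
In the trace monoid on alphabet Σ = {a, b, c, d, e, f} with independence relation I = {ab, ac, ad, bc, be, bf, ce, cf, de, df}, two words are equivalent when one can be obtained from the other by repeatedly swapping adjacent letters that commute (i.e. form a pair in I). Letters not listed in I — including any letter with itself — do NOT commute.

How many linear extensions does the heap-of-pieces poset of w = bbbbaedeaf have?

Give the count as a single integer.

#0=b has no predecessor
#1=b depends on [0:b]
#2=b depends on [1:b]
#3=b depends on [2:b]
#4=a has no predecessor
#5=e depends on [4:a]
#6=d depends on [3:b]
#7=e depends on [5:e]
#8=a depends on [7:e]
#9=f depends on [8:a]
sources: [0:b, 4:a]
N(rest) = Σ N(rest − s) over sources s of rest; N(one piece) = 1:
  size 1 → [6]=1  [9]=1
  size 2 → [3,6]=1  [6,9]=2  [8,9]=1
  size 3 → [2,3,6]=1  [3,6,9]=3  [6,8,9]=3  [7,8,9]=1
  size 4 → [1,2,3,6]=1  [2,3,6,9]=4  [3,6,8,9]=6  [5,7,8,9]=1  [6,7,8,9]=4
  size 5 → [0,1,2,3,6]=1  [1,2,3,6,9]=5  [2,3,6,8,9]=10  [3,6,7,8,9]=10  [4,5,7,8,9]=1  [5,6,7,8,9]=5
  size 6 → [0,1,2,3,6,9]=6  [1,2,3,6,8,9]=15  [2,3,6,7,8,9]=20  [3,5,6,7,8,9]=15  [4,5,6,7,8,9]=6
  size 7 → [0,1,2,3,6,8,9]=21  [1,2,3,6,7,8,9]=35  [2,3,5,6,7,8,9]=35  [3,4,5,6,7,8,9]=21
  size 8 → [0,1,2,3,6,7,8,9]=56  [1,2,3,5,6,7,8,9]=70  [2,3,4,5,6,7,8,9]=56
  first=0(b) contributes 126
  first=4(a) contributes 126
|[w]| = 252

252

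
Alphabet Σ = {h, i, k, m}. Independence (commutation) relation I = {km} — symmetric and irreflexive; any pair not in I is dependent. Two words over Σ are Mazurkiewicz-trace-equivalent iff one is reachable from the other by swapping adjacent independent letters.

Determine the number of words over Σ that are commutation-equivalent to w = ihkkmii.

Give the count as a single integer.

#0=i has no predecessor
#1=h depends on [0:i]
#2=k depends on [1:h]
#3=k depends on [2:k]
#4=m depends on [1:h]
#5=i depends on [3:k, 4:m]
#6=i depends on [5:i]
sources: [0:i]
N(rest) = Σ N(rest − s) over sources s of rest; N(one piece) = 1:
  size 1 → [6]=1
  size 2 → [5,6]=1
  size 3 → [3,5,6]=1  [4,5,6]=1
  size 4 → [2,3,5,6]=1  [3,4,5,6]=2
  size 5 → [2,3,4,5,6]=3
  first=0(i) contributes 3

3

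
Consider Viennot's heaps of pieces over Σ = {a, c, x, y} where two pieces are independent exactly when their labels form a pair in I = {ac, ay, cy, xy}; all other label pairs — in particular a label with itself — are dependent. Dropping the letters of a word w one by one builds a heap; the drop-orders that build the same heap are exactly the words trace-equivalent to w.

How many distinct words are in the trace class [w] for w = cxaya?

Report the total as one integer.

piece 0:c — minimal
piece 1:x rests on {0:c}
piece 2:a rests on {1:x}
piece 3:y — minimal
piece 4:a rests on {2:a}
minimal pieces: {0:c, 3:y}
ways to finish when only these pieces remain (= sum over removing one remaining piece with nothing left below it):
  1 left: {3}→1  {4}→1
  2 left: {2,4}→1  {3,4}→2
  3 left: {1,2,4}→1  {2,3,4}→3
  placing 0:c first → 4 extensions
  placing 3:y first → 1 extensions
total linear extensions = 5

5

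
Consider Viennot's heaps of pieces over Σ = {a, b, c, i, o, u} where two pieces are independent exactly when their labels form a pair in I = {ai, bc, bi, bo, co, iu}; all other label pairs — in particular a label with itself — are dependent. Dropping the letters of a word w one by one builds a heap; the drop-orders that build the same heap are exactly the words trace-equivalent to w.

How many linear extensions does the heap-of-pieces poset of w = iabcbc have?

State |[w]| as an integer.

16

0(i) covers ∅
1(a) covers ∅
2(b) covers 1:a
3(c) covers 0:i, 1:a
4(b) covers 2:b
5(c) covers 3:c
floor of heap: 0:i, 1:a
completions by unplaced set U, small U first (add the entries for U minus each lowest piece of U):
  |U|=1: {4}:1  {5}:1
  |U|=2: {2,4}:1  {3,5}:1  {4,5}:2
  |U|=3: {0,3,5}:1  {2,4,5}:3  {3,4,5}:3
  |U|=4: {0,3,4,5}:4  {2,3,4,5}:6
  start at 0(i): 6
  start at 1(a): 10
sum over floor = 16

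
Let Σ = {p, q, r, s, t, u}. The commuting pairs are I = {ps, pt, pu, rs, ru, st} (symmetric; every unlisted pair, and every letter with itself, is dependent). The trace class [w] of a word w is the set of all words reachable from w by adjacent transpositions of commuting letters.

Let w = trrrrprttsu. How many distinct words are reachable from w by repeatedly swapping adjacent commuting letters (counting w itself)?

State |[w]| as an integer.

10

piece 0:t — minimal
piece 1:r rests on {0:t}
piece 2:r rests on {1:r}
piece 3:r rests on {2:r}
piece 4:r rests on {3:r}
piece 5:p rests on {4:r}
piece 6:r rests on {5:p}
piece 7:t rests on {6:r}
piece 8:t rests on {7:t}
piece 9:s — minimal
piece 10:u rests on {8:t, 9:s}
minimal pieces: {0:t, 9:s}
ways to finish when only these pieces remain (= sum over removing one remaining piece with nothing left below it):
  1 left: {10}→1
  2 left: {8,10}→1  {9,10}→1
  3 left: {7,8,10}→1  {8,9,10}→2
  4 left: {6,7,8,10}→1  {7,8,9,10}→3
  5 left: {5,6,7,8,10}→1  {6,7,8,9,10}→4
  6 left: {4,5,6,7,8,10}→1  {5,6,7,8,9,10}→5
  7 left: {3,4,5,6,7,8,10}→1  {4,5,6,7,8,9,10}→6
  8 left: {2,3,4,5,6,7,8,10}→1  {3,4,5,6,7,8,9,10}→7
  9 left: {1,2,3,4,5,6,7,8,10}→1  {2,3,4,5,6,7,8,9,10}→8
  placing 0:t first → 9 extensions
  placing 9:s first → 1 extensions
total linear extensions = 10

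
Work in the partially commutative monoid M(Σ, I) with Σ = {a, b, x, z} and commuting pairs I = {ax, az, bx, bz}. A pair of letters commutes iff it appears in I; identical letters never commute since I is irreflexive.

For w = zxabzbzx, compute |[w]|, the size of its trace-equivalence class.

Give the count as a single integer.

56

drop 0:z onto floor
drop 1:x onto {0:z}
drop 2:a onto floor
drop 3:b onto {2:a}
drop 4:z onto {1:x}
drop 5:b onto {3:b}
drop 6:z onto {4:z}
drop 7:x onto {6:z}
ground layer = {0:z, 2:a}
drop-orders for the pieces not yet dropped (sum over which currently-grounded one goes next):
  1 to go: {5} 1  {7} 1
  2 to go: {3,5} 1  {5,7} 2  {6,7} 1
  3 to go: {2,3,5} 1  {3,5,7} 3  {4,6,7} 1  {5,6,7} 3
  4 to go: {1,4,6,7} 1  {2,3,5,7} 4  {3,5,6,7} 6  {4,5,6,7} 4
  5 to go: {0,1,4,6,7} 1  {1,4,5,6,7} 5  {2,3,5,6,7} 10  {3,4,5,6,7} 10
  6 to go: {0,1,4,5,6,7} 6  {1,3,4,5,6,7} 15  {2,3,4,5,6,7} 20
  if 0:z drops first: 35 orders
  if 2:a drops first: 21 orders
heap linearizations: 56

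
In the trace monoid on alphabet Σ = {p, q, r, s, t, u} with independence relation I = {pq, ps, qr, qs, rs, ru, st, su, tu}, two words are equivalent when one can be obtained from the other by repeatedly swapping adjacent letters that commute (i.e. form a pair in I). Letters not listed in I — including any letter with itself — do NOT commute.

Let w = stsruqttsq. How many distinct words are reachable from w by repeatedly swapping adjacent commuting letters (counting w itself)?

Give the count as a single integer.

600

0(s) covers ∅
1(t) covers ∅
2(s) covers 0:s
3(r) covers 1:t
4(u) covers ∅
5(q) covers 1:t, 4:u
6(t) covers 3:r, 5:q
7(t) covers 6:t
8(s) covers 2:s
9(q) covers 7:t
floor of heap: 0:s, 1:t, 4:u
completions by unplaced set U, small U first (add the entries for U minus each lowest piece of U):
  |U|=1: {8}:1  {9}:1
  |U|=2: {2,8}:1  {7,9}:1  {8,9}:2
  |U|=3: {0,2,8}:1  {2,8,9}:3  {6,7,9}:1  {7,8,9}:3
  |U|=4: {0,2,8,9}:4  {2,7,8,9}:6  {3,6,7,9}:1  {5,6,7,9}:1  {6,7,8,9}:4
  |U|=5: {0,2,7,8,9}:10  {2,6,7,8,9}:10  {3,5,6,7,9}:2  {3,6,7,8,9}:5  {4,5,6,7,9}:1  {5,6,7,8,9}:5
  |U|=6: {0,2,6,7,8,9}:20  {1,3,5,6,7,9}:2  {2,3,6,7,8,9}:15  {2,5,6,7,8,9}:15  {3,4,5,6,7,9}:3  {3,5,6,7,8,9}:12  {4,5,6,7,8,9}:6
  |U|=7: {0,2,3,6,7,8,9}:35  {0,2,5,6,7,8,9}:35  {1,3,4,5,6,7,9}:5  {1,3,5,6,7,8,9}:14  {2,3,5,6,7,8,9}:42  {2,4,5,6,7,8,9}:21  {3,4,5,6,7,8,9}:21
  |U|=8: {0,2,3,5,6,7,8,9}:112  {0,2,4,5,6,7,8,9}:56  {1,2,3,5,6,7,8,9}:56  {1,3,4,5,6,7,8,9}:40  {2,3,4,5,6,7,8,9}:84
  start at 0(s): 180
  start at 1(t): 252
  start at 4(u): 168
sum over floor = 600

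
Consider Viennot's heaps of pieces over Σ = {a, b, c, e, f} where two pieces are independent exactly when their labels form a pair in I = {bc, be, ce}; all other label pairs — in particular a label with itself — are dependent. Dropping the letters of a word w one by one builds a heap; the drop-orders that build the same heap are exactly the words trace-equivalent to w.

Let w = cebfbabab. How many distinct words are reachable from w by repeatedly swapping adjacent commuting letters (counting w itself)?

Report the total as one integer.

6

drop 0:c onto floor
drop 1:e onto floor
drop 2:b onto floor
drop 3:f onto {0:c, 1:e, 2:b}
drop 4:b onto {3:f}
drop 5:a onto {4:b}
drop 6:b onto {5:a}
drop 7:a onto {6:b}
drop 8:b onto {7:a}
ground layer = {0:c, 1:e, 2:b}
drop-orders for the pieces not yet dropped (sum over which currently-grounded one goes next):
  1 to go: {8} 1
  2 to go: {7,8} 1
  3 to go: {6,7,8} 1
  4 to go: {5,6,7,8} 1
  5 to go: {4,5,6,7,8} 1
  6 to go: {3,4,5,6,7,8} 1
  7 to go: {0,3,4,5,6,7,8} 1  {1,3,4,5,6,7,8} 1  {2,3,4,5,6,7,8} 1
  if 0:c drops first: 2 orders
  if 1:e drops first: 2 orders
  if 2:b drops first: 2 orders
heap linearizations: 6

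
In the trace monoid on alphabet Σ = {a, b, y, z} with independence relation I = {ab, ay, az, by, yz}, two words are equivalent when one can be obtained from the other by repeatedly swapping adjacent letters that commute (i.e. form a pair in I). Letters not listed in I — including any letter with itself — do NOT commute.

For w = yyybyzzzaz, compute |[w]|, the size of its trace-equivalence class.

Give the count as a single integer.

1260

0(y) covers ∅
1(y) covers 0:y
2(y) covers 1:y
3(b) covers ∅
4(y) covers 2:y
5(z) covers 3:b
6(z) covers 5:z
7(z) covers 6:z
8(a) covers ∅
9(z) covers 7:z
floor of heap: 0:y, 3:b, 8:a
completions by unplaced set U, small U first (add the entries for U minus each lowest piece of U):
  |U|=1: {4}:1  {8}:1  {9}:1
  |U|=2: {2,4}:1  {4,8}:2  {4,9}:2  {7,9}:1  {8,9}:2
  |U|=3: {1,2,4}:1  {2,4,8}:3  {2,4,9}:3  {4,7,9}:3  {4,8,9}:6  {6,7,9}:1  {7,8,9}:3
  |U|=4: {0,1,2,4}:1  {1,2,4,8}:4  {1,2,4,9}:4  {2,4,7,9}:6  {2,4,8,9}:12  {4,6,7,9}:4  {4,7,8,9}:12  {5,6,7,9}:1  {6,7,8,9}:4
  |U|=5: {0,1,2,4,8}:5  {0,1,2,4,9}:5  {1,2,4,7,9}:10  {1,2,4,8,9}:20  {2,4,6,7,9}:10  {2,4,7,8,9}:30  {3,5,6,7,9}:1  {4,5,6,7,9}:5  {4,6,7,8,9}:20  {5,6,7,8,9}:5
  |U|=6: {0,1,2,4,7,9}:15  {0,1,2,4,8,9}:30  {1,2,4,6,7,9}:20  {1,2,4,7,8,9}:60  {2,4,5,6,7,9}:15  {2,4,6,7,8,9}:60  {3,4,5,6,7,9}:6  {3,5,6,7,8,9}:6  {4,5,6,7,8,9}:30
  |U|=7: {0,1,2,4,6,7,9}:35  {0,1,2,4,7,8,9}:105  {1,2,4,5,6,7,9}:35  {1,2,4,6,7,8,9}:140  {2,3,4,5,6,7,9}:21  {2,4,5,6,7,8,9}:105  {3,4,5,6,7,8,9}:42
  |U|=8: {0,1,2,4,5,6,7,9}:70  {0,1,2,4,6,7,8,9}:280  {1,2,3,4,5,6,7,9}:56  {1,2,4,5,6,7,8,9}:280  {2,3,4,5,6,7,8,9}:168
  start at 0(y): 504
  start at 3(b): 630
  start at 8(a): 126
sum over floor = 1260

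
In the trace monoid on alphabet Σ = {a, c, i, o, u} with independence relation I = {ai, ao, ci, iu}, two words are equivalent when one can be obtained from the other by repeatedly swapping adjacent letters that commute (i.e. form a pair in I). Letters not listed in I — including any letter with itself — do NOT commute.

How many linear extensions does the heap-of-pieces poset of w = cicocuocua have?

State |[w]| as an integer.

piece 0:c — minimal
piece 1:i — minimal
piece 2:c rests on {0:c}
piece 3:o rests on {1:i, 2:c}
piece 4:c rests on {3:o}
piece 5:u rests on {4:c}
piece 6:o rests on {5:u}
piece 7:c rests on {6:o}
piece 8:u rests on {7:c}
piece 9:a rests on {8:u}
minimal pieces: {0:c, 1:i}
ways to finish when only these pieces remain (= sum over removing one remaining piece with nothing left below it):
  1 left: {9}→1
  2 left: {8,9}→1
  3 left: {7,8,9}→1
  4 left: {6,7,8,9}→1
  5 left: {5,6,7,8,9}→1
  6 left: {4,5,6,7,8,9}→1
  7 left: {3,4,5,6,7,8,9}→1
  8 left: {1,3,4,5,6,7,8,9}→1  {2,3,4,5,6,7,8,9}→1
  placing 0:c first → 2 extensions
  placing 1:i first → 1 extensions
total linear extensions = 3

3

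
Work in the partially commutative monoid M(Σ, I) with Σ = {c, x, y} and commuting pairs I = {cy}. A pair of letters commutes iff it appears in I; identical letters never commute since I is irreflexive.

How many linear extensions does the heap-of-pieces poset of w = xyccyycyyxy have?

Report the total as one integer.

56

#0=x has no predecessor
#1=y depends on [0:x]
#2=c depends on [0:x]
#3=c depends on [2:c]
#4=y depends on [1:y]
#5=y depends on [4:y]
#6=c depends on [3:c]
#7=y depends on [5:y]
#8=y depends on [7:y]
#9=x depends on [6:c, 8:y]
#10=y depends on [9:x]
sources: [0:x]
N(rest) = Σ N(rest − s) over sources s of rest; N(one piece) = 1:
  size 1 → [10]=1
  size 2 → [9,10]=1
  size 3 → [6,9,10]=1  [8,9,10]=1
  size 4 → [3,6,9,10]=1  [6,8,9,10]=2  [7,8,9,10]=1
  size 5 → [2,3,6,9,10]=1  [3,6,8,9,10]=3  [5,7,8,9,10]=1  [6,7,8,9,10]=3
  size 6 → [2,3,6,8,9,10]=4  [3,6,7,8,9,10]=6  [4,5,7,8,9,10]=1  [5,6,7,8,9,10]=4
  size 7 → [1,4,5,7,8,9,10]=1  [2,3,6,7,8,9,10]=10  [3,5,6,7,8,9,10]=10  [4,5,6,7,8,9,10]=5
  size 8 → [1,4,5,6,7,8,9,10]=6  [2,3,5,6,7,8,9,10]=20  [3,4,5,6,7,8,9,10]=15
  size 9 → [1,3,4,5,6,7,8,9,10]=21  [2,3,4,5,6,7,8,9,10]=35
  first=0(x) contributes 56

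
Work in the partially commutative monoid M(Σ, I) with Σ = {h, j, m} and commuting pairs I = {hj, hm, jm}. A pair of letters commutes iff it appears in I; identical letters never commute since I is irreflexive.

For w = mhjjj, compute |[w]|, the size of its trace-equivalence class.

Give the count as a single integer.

piece 0:m — minimal
piece 1:h — minimal
piece 2:j — minimal
piece 3:j rests on {2:j}
piece 4:j rests on {3:j}
minimal pieces: {0:m, 1:h, 2:j}
ways to finish when only these pieces remain (= sum over removing one remaining piece with nothing left below it):
  1 left: {0}→1  {1}→1  {4}→1
  2 left: {0,1}→2  {0,4}→2  {1,4}→2  {3,4}→1
  3 left: {0,1,4}→6  {0,3,4}→3  {1,3,4}→3  {2,3,4}→1
  placing 0:m first → 4 extensions
  placing 1:h first → 4 extensions
  placing 2:j first → 12 extensions
total linear extensions = 20

20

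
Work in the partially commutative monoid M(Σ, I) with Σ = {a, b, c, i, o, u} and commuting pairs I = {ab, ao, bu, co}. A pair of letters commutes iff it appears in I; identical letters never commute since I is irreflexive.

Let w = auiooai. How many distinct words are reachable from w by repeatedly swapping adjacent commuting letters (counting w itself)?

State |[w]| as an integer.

3

piece 0:a — minimal
piece 1:u rests on {0:a}
piece 2:i rests on {1:u}
piece 3:o rests on {2:i}
piece 4:o rests on {3:o}
piece 5:a rests on {2:i}
piece 6:i rests on {4:o, 5:a}
minimal pieces: {0:a}
ways to finish when only these pieces remain (= sum over removing one remaining piece with nothing left below it):
  1 left: {6}→1
  2 left: {4,6}→1  {5,6}→1
  3 left: {3,4,6}→1  {4,5,6}→2
  4 left: {3,4,5,6}→3
  5 left: {2,3,4,5,6}→3
  placing 0:a first → 3 extensions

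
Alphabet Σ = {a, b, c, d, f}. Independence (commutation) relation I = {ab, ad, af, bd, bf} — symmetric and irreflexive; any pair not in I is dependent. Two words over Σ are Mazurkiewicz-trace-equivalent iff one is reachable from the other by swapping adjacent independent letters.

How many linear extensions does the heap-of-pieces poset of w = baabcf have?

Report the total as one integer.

6

0(b) covers ∅
1(a) covers ∅
2(a) covers 1:a
3(b) covers 0:b
4(c) covers 2:a, 3:b
5(f) covers 4:c
floor of heap: 0:b, 1:a
completions by unplaced set U, small U first (add the entries for U minus each lowest piece of U):
  |U|=1: {5}:1
  |U|=2: {4,5}:1
  |U|=3: {2,4,5}:1  {3,4,5}:1
  |U|=4: {0,3,4,5}:1  {1,2,4,5}:1  {2,3,4,5}:2
  start at 0(b): 3
  start at 1(a): 3
sum over floor = 6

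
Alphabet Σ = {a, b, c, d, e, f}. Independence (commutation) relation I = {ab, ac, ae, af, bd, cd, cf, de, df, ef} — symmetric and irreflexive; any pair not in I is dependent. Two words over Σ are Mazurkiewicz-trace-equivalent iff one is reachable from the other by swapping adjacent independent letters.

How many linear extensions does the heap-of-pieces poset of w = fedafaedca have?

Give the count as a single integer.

2520

piece 0:f — minimal
piece 1:e — minimal
piece 2:d — minimal
piece 3:a rests on {2:d}
piece 4:f rests on {0:f}
piece 5:a rests on {3:a}
piece 6:e rests on {1:e}
piece 7:d rests on {5:a}
piece 8:c rests on {6:e}
piece 9:a rests on {7:d}
minimal pieces: {0:f, 1:e, 2:d}
ways to finish when only these pieces remain (= sum over removing one remaining piece with nothing left below it):
  1 left: {4}→1  {8}→1  {9}→1
  2 left: {0,4}→1  {4,8}→2  {4,9}→2  {6,8}→1  {7,9}→1  {8,9}→2
  3 left: {0,4,8}→3  {0,4,9}→3  {1,6,8}→1  {4,6,8}→3  {4,7,9}→3  {4,8,9}→6  {5,7,9}→1  {6,8,9}→3  {7,8,9}→3
  4 left: {0,4,6,8}→6  {0,4,7,9}→6  {0,4,8,9}→12  {1,4,6,8}→4  {1,6,8,9}→4  {3,5,7,9}→1  {4,5,7,9}→4  {4,6,8,9}→12  {4,7,8,9}→12  {5,7,8,9}→4  {6,7,8,9}→6
  5 left: {0,1,4,6,8}→10  {0,4,5,7,9}→10  {0,4,6,8,9}→30  {0,4,7,8,9}→30  {1,4,6,8,9}→20  {1,6,7,8,9}→10  {2,3,5,7,9}→1  {3,4,5,7,9}→5  {3,5,7,8,9}→5  {4,5,7,8,9}→20  {4,6,7,8,9}→30  {5,6,7,8,9}→10
  6 left: {0,1,4,6,8,9}→60  {0,3,4,5,7,9}→15  {0,4,5,7,8,9}→60  {0,4,6,7,8,9}→90  {1,4,6,7,8,9}→60  {1,5,6,7,8,9}→20  {2,3,4,5,7,9}→6  {2,3,5,7,8,9}→6  {3,4,5,7,8,9}→30  {3,5,6,7,8,9}→15  {4,5,6,7,8,9}→60
  7 left: {0,1,4,6,7,8,9}→210  {0,2,3,4,5,7,9}→21  {0,3,4,5,7,8,9}→105  {0,4,5,6,7,8,9}→210  {1,3,5,6,7,8,9}→35  {1,4,5,6,7,8,9}→140  {2,3,4,5,7,8,9}→42  {2,3,5,6,7,8,9}→21  {3,4,5,6,7,8,9}→105
  8 left: {0,1,4,5,6,7,8,9}→560  {0,2,3,4,5,7,8,9}→168  {0,3,4,5,6,7,8,9}→420  {1,2,3,5,6,7,8,9}→56  {1,3,4,5,6,7,8,9}→280  {2,3,4,5,6,7,8,9}→168
  placing 0:f first → 504 extensions
  placing 1:e first → 756 extensions
  placing 2:d first → 1260 extensions
total linear extensions = 2520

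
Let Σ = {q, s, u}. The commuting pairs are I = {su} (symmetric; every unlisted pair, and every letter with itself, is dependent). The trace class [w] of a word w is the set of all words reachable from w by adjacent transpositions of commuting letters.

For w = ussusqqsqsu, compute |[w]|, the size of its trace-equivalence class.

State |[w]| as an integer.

20

drop 0:u onto floor
drop 1:s onto floor
drop 2:s onto {1:s}
drop 3:u onto {0:u}
drop 4:s onto {2:s}
drop 5:q onto {3:u, 4:s}
drop 6:q onto {5:q}
drop 7:s onto {6:q}
drop 8:q onto {7:s}
drop 9:s onto {8:q}
drop 10:u onto {8:q}
ground layer = {0:u, 1:s}
drop-orders for the pieces not yet dropped (sum over which currently-grounded one goes next):
  1 to go: {9} 1  {10} 1
  2 to go: {9,10} 2
  3 to go: {8,9,10} 2
  4 to go: {7,8,9,10} 2
  5 to go: {6,7,8,9,10} 2
  6 to go: {5,6,7,8,9,10} 2
  7 to go: {3,5,6,7,8,9,10} 2  {4,5,6,7,8,9,10} 2
  8 to go: {0,3,5,6,7,8,9,10} 2  {2,4,5,6,7,8,9,10} 2  {3,4,5,6,7,8,9,10} 4
  9 to go: {0,3,4,5,6,7,8,9,10} 6  {1,2,4,5,6,7,8,9,10} 2  {2,3,4,5,6,7,8,9,10} 6
  if 0:u drops first: 8 orders
  if 1:s drops first: 12 orders
heap linearizations: 20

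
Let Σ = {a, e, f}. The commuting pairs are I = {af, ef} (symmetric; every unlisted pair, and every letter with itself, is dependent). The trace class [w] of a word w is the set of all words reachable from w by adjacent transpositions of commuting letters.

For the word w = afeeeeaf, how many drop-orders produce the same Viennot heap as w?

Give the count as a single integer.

28

0(a) covers ∅
1(f) covers ∅
2(e) covers 0:a
3(e) covers 2:e
4(e) covers 3:e
5(e) covers 4:e
6(a) covers 5:e
7(f) covers 1:f
floor of heap: 0:a, 1:f
completions by unplaced set U, small U first (add the entries for U minus each lowest piece of U):
  |U|=1: {6}:1  {7}:1
  |U|=2: {1,7}:1  {5,6}:1  {6,7}:2
  |U|=3: {1,6,7}:3  {4,5,6}:1  {5,6,7}:3
  |U|=4: {1,5,6,7}:6  {3,4,5,6}:1  {4,5,6,7}:4
  |U|=5: {1,4,5,6,7}:10  {2,3,4,5,6}:1  {3,4,5,6,7}:5
  |U|=6: {0,2,3,4,5,6}:1  {1,3,4,5,6,7}:15  {2,3,4,5,6,7}:6
  start at 0(a): 21
  start at 1(f): 7
sum over floor = 28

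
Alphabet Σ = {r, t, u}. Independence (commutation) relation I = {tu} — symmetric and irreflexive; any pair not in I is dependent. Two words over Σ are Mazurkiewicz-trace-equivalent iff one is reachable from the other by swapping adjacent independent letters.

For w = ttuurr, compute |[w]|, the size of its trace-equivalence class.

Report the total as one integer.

0(t) covers ∅
1(t) covers 0:t
2(u) covers ∅
3(u) covers 2:u
4(r) covers 1:t, 3:u
5(r) covers 4:r
floor of heap: 0:t, 2:u
completions by unplaced set U, small U first (add the entries for U minus each lowest piece of U):
  |U|=1: {5}:1
  |U|=2: {4,5}:1
  |U|=3: {1,4,5}:1  {3,4,5}:1
  |U|=4: {0,1,4,5}:1  {1,3,4,5}:2  {2,3,4,5}:1
  start at 0(t): 3
  start at 2(u): 3
sum over floor = 6

6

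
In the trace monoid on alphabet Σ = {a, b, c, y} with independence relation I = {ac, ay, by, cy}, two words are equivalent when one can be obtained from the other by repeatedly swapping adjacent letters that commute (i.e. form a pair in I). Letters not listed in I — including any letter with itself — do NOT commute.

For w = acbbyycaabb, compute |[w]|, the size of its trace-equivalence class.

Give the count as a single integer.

0(a) covers ∅
1(c) covers ∅
2(b) covers 0:a, 1:c
3(b) covers 2:b
4(y) covers ∅
5(y) covers 4:y
6(c) covers 3:b
7(a) covers 3:b
8(a) covers 7:a
9(b) covers 6:c, 8:a
10(b) covers 9:b
floor of heap: 0:a, 1:c, 4:y
completions by unplaced set U, small U first (add the entries for U minus each lowest piece of U):
  |U|=1: {5}:1  {10}:1
  |U|=2: {4,5}:1  {5,10}:2  {9,10}:1
  |U|=3: {4,5,10}:3  {5,9,10}:3  {6,9,10}:1  {8,9,10}:1
  |U|=4: {4,5,9,10}:6  {5,6,9,10}:4  {5,8,9,10}:4  {6,8,9,10}:2  {7,8,9,10}:1
  |U|=5: {4,5,6,9,10}:10  {4,5,8,9,10}:10  {5,6,8,9,10}:10  {5,7,8,9,10}:5  {6,7,8,9,10}:3
  |U|=6: {3,6,7,8,9,10}:3  {4,5,6,8,9,10}:30  {4,5,7,8,9,10}:15  {5,6,7,8,9,10}:18
  |U|=7: {2,3,6,7,8,9,10}:3  {3,5,6,7,8,9,10}:21  {4,5,6,7,8,9,10}:63
  |U|=8: {0,2,3,6,7,8,9,10}:3  {1,2,3,6,7,8,9,10}:3  {2,3,5,6,7,8,9,10}:24  {3,4,5,6,7,8,9,10}:84
  |U|=9: {0,1,2,3,6,7,8,9,10}:6  {0,2,3,5,6,7,8,9,10}:27  {1,2,3,5,6,7,8,9,10}:27  {2,3,4,5,6,7,8,9,10}:108
  start at 0(a): 135
  start at 1(c): 135
  start at 4(y): 60
sum over floor = 330

330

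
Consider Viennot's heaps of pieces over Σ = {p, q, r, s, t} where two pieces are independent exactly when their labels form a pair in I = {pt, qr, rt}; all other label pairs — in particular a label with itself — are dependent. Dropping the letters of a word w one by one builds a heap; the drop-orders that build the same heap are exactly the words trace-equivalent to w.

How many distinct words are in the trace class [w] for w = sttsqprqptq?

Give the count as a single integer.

5

piece 0:s — minimal
piece 1:t rests on {0:s}
piece 2:t rests on {1:t}
piece 3:s rests on {2:t}
piece 4:q rests on {3:s}
piece 5:p rests on {4:q}
piece 6:r rests on {5:p}
piece 7:q rests on {5:p}
piece 8:p rests on {6:r, 7:q}
piece 9:t rests on {7:q}
piece 10:q rests on {8:p, 9:t}
minimal pieces: {0:s}
ways to finish when only these pieces remain (= sum over removing one remaining piece with nothing left below it):
  1 left: {10}→1
  2 left: {8,10}→1  {9,10}→1
  3 left: {6,8,10}→1  {8,9,10}→2
  4 left: {6,8,9,10}→3  {7,8,9,10}→2
  5 left: {6,7,8,9,10}→5
  6 left: {5,6,7,8,9,10}→5
  7 left: {4,5,6,7,8,9,10}→5
  8 left: {3,4,5,6,7,8,9,10}→5
  9 left: {2,3,4,5,6,7,8,9,10}→5
  placing 0:s first → 5 extensions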